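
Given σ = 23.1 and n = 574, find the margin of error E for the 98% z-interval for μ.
Margin of error = 2.24

Margin of error = z* · σ/√n
= 2.326 · 23.1/√574
= 2.326 · 23.1/23.9583
= 2.24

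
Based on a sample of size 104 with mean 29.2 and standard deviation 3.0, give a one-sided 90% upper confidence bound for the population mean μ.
μ ≤ 29.58

Upper bound (one-sided):
t* = 1.290 (one-sided for 90%)
Upper bound = x̄ + t* · s/√n = 29.2 + 1.290 · 3.0/√104 = 29.58

We are 90% confident that μ ≤ 29.58.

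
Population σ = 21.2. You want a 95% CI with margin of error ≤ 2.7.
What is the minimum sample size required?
n ≥ 237

For margin E ≤ 2.7:
n ≥ (z* · σ / E)²
n ≥ (1.960 · 21.2 / 2.7)²
n ≥ 236.84

Minimum n = 237 (rounding up)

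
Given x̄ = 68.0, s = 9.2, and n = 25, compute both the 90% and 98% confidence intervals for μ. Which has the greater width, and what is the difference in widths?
98% CI is wider by 2.87

df = 24
90% CI: t* = 1.711, (64.85, 71.15), width = 2 · t* · s/√n = 6.30
98% CI: t* = 2.492, (63.41, 72.59), width = 2 · t* · s/√n = 9.17

The 98% CI is wider by 9.17 - 6.30 = 2.87.
Higher confidence requires a wider interval.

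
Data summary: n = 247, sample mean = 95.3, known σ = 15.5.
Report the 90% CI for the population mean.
(93.68, 96.92)

z-interval (σ known):
z* = 1.645 for 90% confidence

Margin of error = z* · σ/√n = 1.645 · 15.5/√247 = 1.62

CI: (95.3 - 1.62, 95.3 + 1.62) = (93.68, 96.92)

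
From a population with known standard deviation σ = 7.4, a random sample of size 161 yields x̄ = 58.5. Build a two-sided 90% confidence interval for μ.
(57.54, 59.46)

z-interval (σ known):
z* = 1.645 for 90% confidence

Margin of error = z* · σ/√n = 1.645 · 7.4/√161 = 0.96

CI: (58.5 - 0.96, 58.5 + 0.96) = (57.54, 59.46)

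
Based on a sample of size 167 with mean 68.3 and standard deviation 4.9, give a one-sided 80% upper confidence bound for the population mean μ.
μ ≤ 68.62

Upper bound (one-sided):
t* = 0.844 (one-sided for 80%)
Upper bound = x̄ + t* · s/√n = 68.3 + 0.844 · 4.9/√167 = 68.62

We are 80% confident that μ ≤ 68.62.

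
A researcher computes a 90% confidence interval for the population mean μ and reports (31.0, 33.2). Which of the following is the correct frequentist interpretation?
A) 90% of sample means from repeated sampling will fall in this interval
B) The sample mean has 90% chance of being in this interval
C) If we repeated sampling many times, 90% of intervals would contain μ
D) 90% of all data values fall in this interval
C

A) Wrong — coverage applies to intervals containing μ, not to future x̄ values.
B) Wrong — x̄ is observed and sits in the interval by construction.
C) Correct — this is the frequentist long-run coverage interpretation.
D) Wrong — a CI is about the parameter μ, not individual data values.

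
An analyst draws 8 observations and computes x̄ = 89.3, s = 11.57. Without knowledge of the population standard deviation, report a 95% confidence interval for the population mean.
(79.63, 98.97)

t-interval (σ unknown):
df = n - 1 = 7
t* = 2.365 for 95% confidence

Margin of error = t* · s/√n = 2.365 · 11.57/√8 = 9.67

CI: (79.63, 98.97)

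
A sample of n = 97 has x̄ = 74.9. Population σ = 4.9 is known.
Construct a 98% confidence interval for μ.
(73.74, 76.06)

z-interval (σ known):
z* = 2.326 for 98% confidence

Margin of error = z* · σ/√n = 2.326 · 4.9/√97 = 1.16

CI: (74.9 - 1.16, 74.9 + 1.16) = (73.74, 76.06)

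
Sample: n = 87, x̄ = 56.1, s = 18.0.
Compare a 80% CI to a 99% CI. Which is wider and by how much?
99% CI is wider by 5.19

df = 86
80% CI: t* = 1.291, (53.61, 58.59), width = 2 · t* · s/√n = 4.98
99% CI: t* = 2.634, (51.02, 61.18), width = 2 · t* · s/√n = 10.17

The 99% CI is wider by 10.17 - 4.98 = 5.19.
Higher confidence requires a wider interval.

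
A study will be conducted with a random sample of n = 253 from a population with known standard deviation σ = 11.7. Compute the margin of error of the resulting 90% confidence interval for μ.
Margin of error = 1.21

Margin of error = z* · σ/√n
= 1.645 · 11.7/√253
= 1.645 · 11.7/15.9060
= 1.21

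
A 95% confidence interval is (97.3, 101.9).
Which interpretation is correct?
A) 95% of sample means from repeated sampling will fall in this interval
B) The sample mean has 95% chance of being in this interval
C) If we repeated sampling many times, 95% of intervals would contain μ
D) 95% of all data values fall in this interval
C

A) Wrong — coverage applies to intervals containing μ, not to future x̄ values.
B) Wrong — x̄ is observed and sits in the interval by construction.
C) Correct — this is the frequentist long-run coverage interpretation.
D) Wrong — a CI is about the parameter μ, not individual data values.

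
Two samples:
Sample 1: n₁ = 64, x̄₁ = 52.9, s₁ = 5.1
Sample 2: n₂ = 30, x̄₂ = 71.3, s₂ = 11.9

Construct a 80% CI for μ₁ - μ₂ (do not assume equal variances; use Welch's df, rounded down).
(-21.36, -15.44)

Difference: x̄₁ - x̄₂ = -18.40
SE = √(s₁²/n₁ + s₂²/n₂) = √(5.1²/64 + 11.9²/30) = 2.2642
df = 34.09 → 34 (Welch–Satterthwaite, rounded down)
t* = 1.307

CI: -18.40 ± 1.307 · 2.2642 = -18.40 ± 2.96 = (-21.36, -15.44)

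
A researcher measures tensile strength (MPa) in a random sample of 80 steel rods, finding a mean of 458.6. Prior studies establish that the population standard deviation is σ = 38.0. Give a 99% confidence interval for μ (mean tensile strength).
(447.66, 469.54)

z-interval (σ known):
z* = 2.576 for 99% confidence

Margin of error = z* · σ/√n = 2.576 · 38.0/√80 = 10.94

CI: (458.6 - 10.94, 458.6 + 10.94) = (447.66, 469.54)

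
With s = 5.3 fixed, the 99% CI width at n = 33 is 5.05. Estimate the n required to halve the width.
n ≈ 132

CI width ∝ 1/√n
To reduce width by factor 2, need √n to grow by 2 → need 2² = 4 times as many samples.

Current: n = 33, width = 5.05
New: n = 132, width ≈ 2.41

Width reduced by factor of 5.05/2.41 = 2.10.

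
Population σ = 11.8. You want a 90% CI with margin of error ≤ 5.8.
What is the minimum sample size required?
n ≥ 12

For margin E ≤ 5.8:
n ≥ (z* · σ / E)²
n ≥ (1.645 · 11.8 / 5.8)²
n ≥ 11.20

Minimum n = 12 (rounding up)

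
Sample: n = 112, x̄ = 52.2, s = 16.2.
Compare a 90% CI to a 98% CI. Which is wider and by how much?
98% CI is wider by 2.15

df = 111
90% CI: t* = 1.659, (49.66, 54.74), width = 2 · t* · s/√n = 5.08
98% CI: t* = 2.360, (48.59, 55.81), width = 2 · t* · s/√n = 7.23

The 98% CI is wider by 7.23 - 5.08 = 2.15.
Higher confidence requires a wider interval.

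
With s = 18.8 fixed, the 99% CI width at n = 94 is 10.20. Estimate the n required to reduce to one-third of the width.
n ≈ 846

CI width ∝ 1/√n
To reduce width by factor 3, need √n to grow by 3 → need 3² = 9 times as many samples.

Current: n = 94, width = 10.20
New: n = 846, width ≈ 3.34

Width reduced by factor of 10.20/3.34 = 3.05.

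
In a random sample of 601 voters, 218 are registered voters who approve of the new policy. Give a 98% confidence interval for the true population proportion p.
(0.317, 0.408)

Proportion CI:
p̂ = 218/601 = 0.36273
SE = √(p̂(1-p̂)/n) = √(0.36273 · 0.63727 / 601) = 0.01961

z* = 2.326
Margin = z* · SE = 2.326 · 0.01961 = 0.0456

CI: 0.36273 ± 0.0456 = (0.317, 0.408)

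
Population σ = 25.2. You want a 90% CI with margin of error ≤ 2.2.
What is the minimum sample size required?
n ≥ 356

For margin E ≤ 2.2:
n ≥ (z* · σ / E)²
n ≥ (1.645 · 25.2 / 2.2)²
n ≥ 355.05

Minimum n = 356 (rounding up)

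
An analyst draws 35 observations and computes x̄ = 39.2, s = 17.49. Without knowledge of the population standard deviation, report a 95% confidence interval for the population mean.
(33.19, 45.21)

t-interval (σ unknown):
df = n - 1 = 34
t* = 2.032 for 95% confidence

Margin of error = t* · s/√n = 2.032 · 17.49/√35 = 6.01

CI: (33.19, 45.21)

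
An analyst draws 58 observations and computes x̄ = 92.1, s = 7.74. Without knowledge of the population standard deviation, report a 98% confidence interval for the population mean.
(89.67, 94.53)

t-interval (σ unknown):
df = n - 1 = 57
t* = 2.394 for 98% confidence

Margin of error = t* · s/√n = 2.394 · 7.74/√58 = 2.43

CI: (89.67, 94.53)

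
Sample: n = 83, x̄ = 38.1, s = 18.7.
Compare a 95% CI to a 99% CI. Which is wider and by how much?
99% CI is wider by 2.66

df = 82
95% CI: t* = 1.989, (34.02, 42.18), width = 2 · t* · s/√n = 8.17
99% CI: t* = 2.637, (32.69, 43.51), width = 2 · t* · s/√n = 10.83

The 99% CI is wider by 10.83 - 8.17 = 2.66.
Higher confidence requires a wider interval.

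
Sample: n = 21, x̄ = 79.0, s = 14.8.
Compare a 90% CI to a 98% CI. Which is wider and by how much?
98% CI is wider by 5.19

df = 20
90% CI: t* = 1.725, (73.43, 84.57), width = 2 · t* · s/√n = 11.14
98% CI: t* = 2.528, (70.84, 87.16), width = 2 · t* · s/√n = 16.33

The 98% CI is wider by 16.33 - 11.14 = 5.19.
Higher confidence requires a wider interval.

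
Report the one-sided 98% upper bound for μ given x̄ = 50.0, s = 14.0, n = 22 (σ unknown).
μ ≤ 56.53

Upper bound (one-sided):
t* = 2.189 (one-sided for 98%)
Upper bound = x̄ + t* · s/√n = 50.0 + 2.189 · 14.0/√22 = 56.53

We are 98% confident that μ ≤ 56.53.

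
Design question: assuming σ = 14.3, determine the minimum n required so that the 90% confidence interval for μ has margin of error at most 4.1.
n ≥ 33

For margin E ≤ 4.1:
n ≥ (z* · σ / E)²
n ≥ (1.645 · 14.3 / 4.1)²
n ≥ 32.92

Minimum n = 33 (rounding up)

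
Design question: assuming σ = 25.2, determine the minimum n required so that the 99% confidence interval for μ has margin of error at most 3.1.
n ≥ 439

For margin E ≤ 3.1:
n ≥ (z* · σ / E)²
n ≥ (2.576 · 25.2 / 3.1)²
n ≥ 438.50

Minimum n = 439 (rounding up)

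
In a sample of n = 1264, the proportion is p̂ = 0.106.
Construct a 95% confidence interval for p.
(0.089, 0.123)

Proportion CI:
SE = √(p̂(1-p̂)/n) = √(0.106 · 0.894 / 1264) = 0.00866

z* = 1.960
Margin = z* · SE = 1.960 · 0.00866 = 0.0170

CI: 0.106 ± 0.0170 = (0.089, 0.123)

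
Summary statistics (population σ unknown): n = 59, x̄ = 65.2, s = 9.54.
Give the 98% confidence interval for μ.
(62.23, 68.17)

t-interval (σ unknown):
df = n - 1 = 58
t* = 2.392 for 98% confidence

Margin of error = t* · s/√n = 2.392 · 9.54/√59 = 2.97

CI: (62.23, 68.17)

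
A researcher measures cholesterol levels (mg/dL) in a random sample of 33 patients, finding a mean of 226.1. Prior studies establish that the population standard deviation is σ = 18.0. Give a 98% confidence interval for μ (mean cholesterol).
(218.81, 233.39)

z-interval (σ known):
z* = 2.326 for 98% confidence

Margin of error = z* · σ/√n = 2.326 · 18.0/√33 = 7.29

CI: (226.1 - 7.29, 226.1 + 7.29) = (218.81, 233.39)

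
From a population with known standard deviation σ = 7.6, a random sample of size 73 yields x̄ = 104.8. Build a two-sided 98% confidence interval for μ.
(102.73, 106.87)

z-interval (σ known):
z* = 2.326 for 98% confidence

Margin of error = z* · σ/√n = 2.326 · 7.6/√73 = 2.07

CI: (104.8 - 2.07, 104.8 + 2.07) = (102.73, 106.87)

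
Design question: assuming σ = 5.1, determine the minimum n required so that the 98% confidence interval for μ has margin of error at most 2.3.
n ≥ 27

For margin E ≤ 2.3:
n ≥ (z* · σ / E)²
n ≥ (2.326 · 5.1 / 2.3)²
n ≥ 26.60

Minimum n = 27 (rounding up)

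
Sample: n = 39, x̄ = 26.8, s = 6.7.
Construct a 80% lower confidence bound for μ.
μ ≥ 25.89

Lower bound (one-sided):
t* = 0.851 (one-sided for 80%)
Lower bound = x̄ - t* · s/√n = 26.8 - 0.851 · 6.7/√39 = 25.89

We are 80% confident that μ ≥ 25.89.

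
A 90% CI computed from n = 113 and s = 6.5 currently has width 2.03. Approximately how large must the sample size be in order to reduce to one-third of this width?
n ≈ 1017

CI width ∝ 1/√n
To reduce width by factor 3, need √n to grow by 3 → need 3² = 9 times as many samples.

Current: n = 113, width = 2.03
New: n = 1017, width ≈ 0.67

Width reduced by factor of 2.03/0.67 = 3.03.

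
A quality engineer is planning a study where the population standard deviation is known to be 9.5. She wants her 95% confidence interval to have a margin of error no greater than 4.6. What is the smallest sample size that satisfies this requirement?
n ≥ 17

For margin E ≤ 4.6:
n ≥ (z* · σ / E)²
n ≥ (1.960 · 9.5 / 4.6)²
n ≥ 16.38

Minimum n = 17 (rounding up)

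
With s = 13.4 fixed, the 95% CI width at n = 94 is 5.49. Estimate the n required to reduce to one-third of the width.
n ≈ 846

CI width ∝ 1/√n
To reduce width by factor 3, need √n to grow by 3 → need 3² = 9 times as many samples.

Current: n = 94, width = 5.49
New: n = 846, width ≈ 1.81

Width reduced by factor of 5.49/1.81 = 3.03.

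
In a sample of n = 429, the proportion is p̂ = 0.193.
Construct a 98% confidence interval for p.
(0.149, 0.237)

Proportion CI:
SE = √(p̂(1-p̂)/n) = √(0.193 · 0.807 / 429) = 0.01905

z* = 2.326
Margin = z* · SE = 2.326 · 0.01905 = 0.0443

CI: 0.193 ± 0.0443 = (0.149, 0.237)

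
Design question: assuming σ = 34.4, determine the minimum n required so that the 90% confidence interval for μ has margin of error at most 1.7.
n ≥ 1109

For margin E ≤ 1.7:
n ≥ (z* · σ / E)²
n ≥ (1.645 · 34.4 / 1.7)²
n ≥ 1108.03

Minimum n = 1109 (rounding up)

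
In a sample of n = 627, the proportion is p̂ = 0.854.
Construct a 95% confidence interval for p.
(0.826, 0.882)

Proportion CI:
SE = √(p̂(1-p̂)/n) = √(0.854 · 0.146 / 627) = 0.01410

z* = 1.960
Margin = z* · SE = 1.960 · 0.01410 = 0.0276

CI: 0.854 ± 0.0276 = (0.826, 0.882)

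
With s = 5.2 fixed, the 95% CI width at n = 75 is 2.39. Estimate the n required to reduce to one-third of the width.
n ≈ 675

CI width ∝ 1/√n
To reduce width by factor 3, need √n to grow by 3 → need 3² = 9 times as many samples.

Current: n = 75, width = 2.39
New: n = 675, width ≈ 0.79

Width reduced by factor of 2.39/0.79 = 3.03.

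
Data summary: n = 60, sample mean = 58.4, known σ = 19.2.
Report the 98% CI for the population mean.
(52.63, 64.17)

z-interval (σ known):
z* = 2.326 for 98% confidence

Margin of error = z* · σ/√n = 2.326 · 19.2/√60 = 5.77

CI: (58.4 - 5.77, 58.4 + 5.77) = (52.63, 64.17)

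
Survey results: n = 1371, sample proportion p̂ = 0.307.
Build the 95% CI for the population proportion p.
(0.283, 0.331)

Proportion CI:
SE = √(p̂(1-p̂)/n) = √(0.307 · 0.693 / 1371) = 0.01246

z* = 1.960
Margin = z* · SE = 1.960 · 0.01246 = 0.0244

CI: 0.307 ± 0.0244 = (0.283, 0.331)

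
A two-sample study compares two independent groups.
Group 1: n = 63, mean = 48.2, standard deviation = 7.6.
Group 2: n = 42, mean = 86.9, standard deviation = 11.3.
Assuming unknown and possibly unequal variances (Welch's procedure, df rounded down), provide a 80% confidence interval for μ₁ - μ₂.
(-41.28, -36.12)

Difference: x̄₁ - x̄₂ = -38.70
SE = √(s₁²/n₁ + s₂²/n₂) = √(7.6²/63 + 11.3²/42) = 1.9892
df = 65.52 → 65 (Welch–Satterthwaite, rounded down)
t* = 1.295

CI: -38.70 ± 1.295 · 1.9892 = -38.70 ± 2.58 = (-41.28, -36.12)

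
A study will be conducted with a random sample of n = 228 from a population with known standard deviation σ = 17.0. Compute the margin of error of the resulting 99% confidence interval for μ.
Margin of error = 2.90

Margin of error = z* · σ/√n
= 2.576 · 17.0/√228
= 2.576 · 17.0/15.0997
= 2.90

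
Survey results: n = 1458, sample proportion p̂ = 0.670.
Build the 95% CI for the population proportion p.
(0.646, 0.694)

Proportion CI:
SE = √(p̂(1-p̂)/n) = √(0.670 · 0.330 / 1458) = 0.01231

z* = 1.960
Margin = z* · SE = 1.960 · 0.01231 = 0.0241

CI: 0.670 ± 0.0241 = (0.646, 0.694)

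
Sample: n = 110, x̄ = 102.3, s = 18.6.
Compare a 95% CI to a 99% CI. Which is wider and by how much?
99% CI is wider by 2.27

df = 109
95% CI: t* = 1.982, (98.79, 105.81), width = 2 · t* · s/√n = 7.03
99% CI: t* = 2.622, (97.65, 106.95), width = 2 · t* · s/√n = 9.30

The 99% CI is wider by 9.30 - 7.03 = 2.27.
Higher confidence requires a wider interval.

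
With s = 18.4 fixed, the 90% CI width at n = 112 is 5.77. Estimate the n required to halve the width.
n ≈ 448

CI width ∝ 1/√n
To reduce width by factor 2, need √n to grow by 2 → need 2² = 4 times as many samples.

Current: n = 112, width = 5.77
New: n = 448, width ≈ 2.87

Width reduced by factor of 5.77/2.87 = 2.01.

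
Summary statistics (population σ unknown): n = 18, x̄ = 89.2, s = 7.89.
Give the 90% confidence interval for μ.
(85.96, 92.44)

t-interval (σ unknown):
df = n - 1 = 17
t* = 1.740 for 90% confidence

Margin of error = t* · s/√n = 1.740 · 7.89/√18 = 3.24

CI: (85.96, 92.44)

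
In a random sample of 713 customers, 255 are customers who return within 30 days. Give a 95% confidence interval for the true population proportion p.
(0.322, 0.393)

Proportion CI:
p̂ = 255/713 = 0.35764
SE = √(p̂(1-p̂)/n) = √(0.35764 · 0.64236 / 713) = 0.01795

z* = 1.960
Margin = z* · SE = 1.960 · 0.01795 = 0.0352

CI: 0.35764 ± 0.0352 = (0.322, 0.393)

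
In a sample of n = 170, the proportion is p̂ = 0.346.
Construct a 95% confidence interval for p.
(0.274, 0.418)

Proportion CI:
SE = √(p̂(1-p̂)/n) = √(0.346 · 0.654 / 170) = 0.03648

z* = 1.960
Margin = z* · SE = 1.960 · 0.03648 = 0.0715

CI: 0.346 ± 0.0715 = (0.274, 0.418)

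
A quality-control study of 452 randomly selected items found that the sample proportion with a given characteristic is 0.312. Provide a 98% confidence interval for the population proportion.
(0.261, 0.363)

Proportion CI:
SE = √(p̂(1-p̂)/n) = √(0.312 · 0.688 / 452) = 0.02179

z* = 2.326
Margin = z* · SE = 2.326 · 0.02179 = 0.0507

CI: 0.312 ± 0.0507 = (0.261, 0.363)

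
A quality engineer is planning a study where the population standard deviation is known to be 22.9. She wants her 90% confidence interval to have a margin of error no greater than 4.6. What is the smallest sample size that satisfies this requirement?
n ≥ 68

For margin E ≤ 4.6:
n ≥ (z* · σ / E)²
n ≥ (1.645 · 22.9 / 4.6)²
n ≥ 67.06

Minimum n = 68 (rounding up)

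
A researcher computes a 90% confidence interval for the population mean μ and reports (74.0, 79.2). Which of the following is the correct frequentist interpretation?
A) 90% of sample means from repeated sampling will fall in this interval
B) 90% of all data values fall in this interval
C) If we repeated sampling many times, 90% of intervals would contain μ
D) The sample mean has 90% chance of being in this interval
C

A) Wrong — coverage applies to intervals containing μ, not to future x̄ values.
B) Wrong — a CI is about the parameter μ, not individual data values.
C) Correct — this is the frequentist long-run coverage interpretation.
D) Wrong — x̄ is observed and sits in the interval by construction.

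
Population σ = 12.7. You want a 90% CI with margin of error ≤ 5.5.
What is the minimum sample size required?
n ≥ 15

For margin E ≤ 5.5:
n ≥ (z* · σ / E)²
n ≥ (1.645 · 12.7 / 5.5)²
n ≥ 14.43

Minimum n = 15 (rounding up)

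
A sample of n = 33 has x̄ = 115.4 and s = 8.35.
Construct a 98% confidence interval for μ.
(111.84, 118.96)

t-interval (σ unknown):
df = n - 1 = 32
t* = 2.449 for 98% confidence

Margin of error = t* · s/√n = 2.449 · 8.35/√33 = 3.56

CI: (111.84, 118.96)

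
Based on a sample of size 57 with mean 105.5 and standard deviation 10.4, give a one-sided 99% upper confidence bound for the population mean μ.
μ ≤ 108.80

Upper bound (one-sided):
t* = 2.395 (one-sided for 99%)
Upper bound = x̄ + t* · s/√n = 105.5 + 2.395 · 10.4/√57 = 108.80

We are 99% confident that μ ≤ 108.80.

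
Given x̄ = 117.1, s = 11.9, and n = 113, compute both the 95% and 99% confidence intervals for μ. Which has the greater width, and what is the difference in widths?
99% CI is wider by 1.43

df = 112
95% CI: t* = 1.981, (114.88, 119.32), width = 2 · t* · s/√n = 4.44
99% CI: t* = 2.620, (114.17, 120.03), width = 2 · t* · s/√n = 5.87

The 99% CI is wider by 5.87 - 4.44 = 1.43.
Higher confidence requires a wider interval.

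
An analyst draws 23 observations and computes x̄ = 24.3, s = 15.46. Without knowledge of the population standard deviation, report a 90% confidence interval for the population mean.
(18.77, 29.83)

t-interval (σ unknown):
df = n - 1 = 22
t* = 1.717 for 90% confidence

Margin of error = t* · s/√n = 1.717 · 15.46/√23 = 5.53

CI: (18.77, 29.83)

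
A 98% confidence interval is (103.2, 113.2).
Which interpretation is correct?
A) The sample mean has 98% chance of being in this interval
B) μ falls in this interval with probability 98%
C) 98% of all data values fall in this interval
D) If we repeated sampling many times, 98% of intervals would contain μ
D

A) Wrong — x̄ is observed and sits in the interval by construction.
B) Wrong — μ is fixed; the randomness lives in the interval, not in μ.
C) Wrong — a CI is about the parameter μ, not individual data values.
D) Correct — this is the frequentist long-run coverage interpretation.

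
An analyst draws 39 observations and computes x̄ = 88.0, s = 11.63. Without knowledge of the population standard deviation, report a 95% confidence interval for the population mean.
(84.23, 91.77)

t-interval (σ unknown):
df = n - 1 = 38
t* = 2.024 for 95% confidence

Margin of error = t* · s/√n = 2.024 · 11.63/√39 = 3.77

CI: (84.23, 91.77)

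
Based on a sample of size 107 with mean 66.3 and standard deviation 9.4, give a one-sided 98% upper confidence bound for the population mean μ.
μ ≤ 68.19

Upper bound (one-sided):
t* = 2.079 (one-sided for 98%)
Upper bound = x̄ + t* · s/√n = 66.3 + 2.079 · 9.4/√107 = 68.19

We are 98% confident that μ ≤ 68.19.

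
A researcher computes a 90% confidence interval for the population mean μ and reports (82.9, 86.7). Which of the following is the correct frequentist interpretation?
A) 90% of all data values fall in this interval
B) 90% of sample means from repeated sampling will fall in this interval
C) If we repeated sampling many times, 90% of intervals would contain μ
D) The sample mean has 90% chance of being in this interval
C

A) Wrong — a CI is about the parameter μ, not individual data values.
B) Wrong — coverage applies to intervals containing μ, not to future x̄ values.
C) Correct — this is the frequentist long-run coverage interpretation.
D) Wrong — x̄ is observed and sits in the interval by construction.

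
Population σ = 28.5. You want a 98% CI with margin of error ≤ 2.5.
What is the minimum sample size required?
n ≥ 704

For margin E ≤ 2.5:
n ≥ (z* · σ / E)²
n ≥ (2.326 · 28.5 / 2.5)²
n ≥ 703.12

Minimum n = 704 (rounding up)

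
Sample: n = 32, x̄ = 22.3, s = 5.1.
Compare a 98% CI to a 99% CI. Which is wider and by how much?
99% CI is wider by 0.53

df = 31
98% CI: t* = 2.453, (20.09, 24.51), width = 2 · t* · s/√n = 4.42
99% CI: t* = 2.744, (19.83, 24.77), width = 2 · t* · s/√n = 4.95

The 99% CI is wider by 4.95 - 4.42 = 0.53.
Higher confidence requires a wider interval.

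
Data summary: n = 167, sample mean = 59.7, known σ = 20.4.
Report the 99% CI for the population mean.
(55.63, 63.77)

z-interval (σ known):
z* = 2.576 for 99% confidence

Margin of error = z* · σ/√n = 2.576 · 20.4/√167 = 4.07

CI: (59.7 - 4.07, 59.7 + 4.07) = (55.63, 63.77)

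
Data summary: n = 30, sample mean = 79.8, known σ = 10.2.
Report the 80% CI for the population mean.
(77.41, 82.19)

z-interval (σ known):
z* = 1.282 for 80% confidence

Margin of error = z* · σ/√n = 1.282 · 10.2/√30 = 2.39

CI: (79.8 - 2.39, 79.8 + 2.39) = (77.41, 82.19)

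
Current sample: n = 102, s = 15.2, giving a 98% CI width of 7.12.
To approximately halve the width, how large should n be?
n ≈ 408

CI width ∝ 1/√n
To reduce width by factor 2, need √n to grow by 2 → need 2² = 4 times as many samples.

Current: n = 102, width = 7.12
New: n = 408, width ≈ 3.52

Width reduced by factor of 7.12/3.52 = 2.02.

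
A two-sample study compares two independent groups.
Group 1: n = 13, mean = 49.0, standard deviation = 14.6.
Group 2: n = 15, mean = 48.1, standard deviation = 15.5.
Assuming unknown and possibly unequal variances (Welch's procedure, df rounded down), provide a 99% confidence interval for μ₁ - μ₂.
(-14.97, 16.77)

Difference: x̄₁ - x̄₂ = 0.90
SE = √(s₁²/n₁ + s₂²/n₂) = √(14.6²/13 + 15.5²/15) = 5.6933
df = 25.80 → 25 (Welch–Satterthwaite, rounded down)
t* = 2.787

CI: 0.90 ± 2.787 · 5.6933 = 0.90 ± 15.87 = (-14.97, 16.77)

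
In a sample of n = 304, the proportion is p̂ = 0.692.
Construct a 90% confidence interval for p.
(0.648, 0.736)

Proportion CI:
SE = √(p̂(1-p̂)/n) = √(0.692 · 0.308 / 304) = 0.02648

z* = 1.645
Margin = z* · SE = 1.645 · 0.02648 = 0.0436

CI: 0.692 ± 0.0436 = (0.648, 0.736)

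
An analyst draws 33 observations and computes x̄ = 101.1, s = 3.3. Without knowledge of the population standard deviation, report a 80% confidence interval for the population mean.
(100.35, 101.85)

t-interval (σ unknown):
df = n - 1 = 32
t* = 1.309 for 80% confidence

Margin of error = t* · s/√n = 1.309 · 3.3/√33 = 0.75

CI: (100.35, 101.85)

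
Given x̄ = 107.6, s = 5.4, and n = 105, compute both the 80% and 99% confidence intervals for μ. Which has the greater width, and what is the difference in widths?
99% CI is wider by 1.41

df = 104
80% CI: t* = 1.290, (106.92, 108.28), width = 2 · t* · s/√n = 1.36
99% CI: t* = 2.624, (106.22, 108.98), width = 2 · t* · s/√n = 2.77

The 99% CI is wider by 2.77 - 1.36 = 1.41.
Higher confidence requires a wider interval.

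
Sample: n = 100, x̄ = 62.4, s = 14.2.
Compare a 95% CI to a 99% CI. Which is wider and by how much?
99% CI is wider by 1.83

df = 99
95% CI: t* = 1.984, (59.58, 65.22), width = 2 · t* · s/√n = 5.63
99% CI: t* = 2.626, (58.67, 66.13), width = 2 · t* · s/√n = 7.46

The 99% CI is wider by 7.46 - 5.63 = 1.83.
Higher confidence requires a wider interval.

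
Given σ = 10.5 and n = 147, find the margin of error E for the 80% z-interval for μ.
Margin of error = 1.11

Margin of error = z* · σ/√n
= 1.282 · 10.5/√147
= 1.282 · 10.5/12.1244
= 1.11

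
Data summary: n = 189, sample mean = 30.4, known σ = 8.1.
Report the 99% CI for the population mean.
(28.88, 31.92)

z-interval (σ known):
z* = 2.576 for 99% confidence

Margin of error = z* · σ/√n = 2.576 · 8.1/√189 = 1.52

CI: (30.4 - 1.52, 30.4 + 1.52) = (28.88, 31.92)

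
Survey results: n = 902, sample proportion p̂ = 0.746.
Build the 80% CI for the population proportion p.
(0.727, 0.765)

Proportion CI:
SE = √(p̂(1-p̂)/n) = √(0.746 · 0.254 / 902) = 0.01449

z* = 1.282
Margin = z* · SE = 1.282 · 0.01449 = 0.0186

CI: 0.746 ± 0.0186 = (0.727, 0.765)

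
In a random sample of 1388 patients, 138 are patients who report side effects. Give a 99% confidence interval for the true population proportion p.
(0.079, 0.120)

Proportion CI:
p̂ = 138/1388 = 0.09942
SE = √(p̂(1-p̂)/n) = √(0.09942 · 0.90058 / 1388) = 0.00803

z* = 2.576
Margin = z* · SE = 2.576 · 0.00803 = 0.0207

CI: 0.09942 ± 0.0207 = (0.079, 0.120)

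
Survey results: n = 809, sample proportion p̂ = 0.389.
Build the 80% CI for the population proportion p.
(0.367, 0.411)

Proportion CI:
SE = √(p̂(1-p̂)/n) = √(0.389 · 0.611 / 809) = 0.01714

z* = 1.282
Margin = z* · SE = 1.282 · 0.01714 = 0.0220

CI: 0.389 ± 0.0220 = (0.367, 0.411)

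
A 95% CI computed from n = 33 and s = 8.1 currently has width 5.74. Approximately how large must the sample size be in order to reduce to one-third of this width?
n ≈ 297

CI width ∝ 1/√n
To reduce width by factor 3, need √n to grow by 3 → need 3² = 9 times as many samples.

Current: n = 33, width = 5.74
New: n = 297, width ≈ 1.85

Width reduced by factor of 5.74/1.85 = 3.10.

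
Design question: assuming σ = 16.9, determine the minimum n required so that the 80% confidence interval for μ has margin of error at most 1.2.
n ≥ 326

For margin E ≤ 1.2:
n ≥ (z* · σ / E)²
n ≥ (1.282 · 16.9 / 1.2)²
n ≥ 325.98

Minimum n = 326 (rounding up)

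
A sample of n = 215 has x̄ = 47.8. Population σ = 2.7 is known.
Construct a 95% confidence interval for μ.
(47.44, 48.16)

z-interval (σ known):
z* = 1.960 for 95% confidence

Margin of error = z* · σ/√n = 1.960 · 2.7/√215 = 0.36

CI: (47.8 - 0.36, 47.8 + 0.36) = (47.44, 48.16)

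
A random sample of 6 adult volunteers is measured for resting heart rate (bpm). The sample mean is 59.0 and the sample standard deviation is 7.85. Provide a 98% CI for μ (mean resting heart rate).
(48.22, 69.78)

t-interval (σ unknown):
df = n - 1 = 5
t* = 3.365 for 98% confidence

Margin of error = t* · s/√n = 3.365 · 7.85/√6 = 10.78

CI: (48.22, 69.78)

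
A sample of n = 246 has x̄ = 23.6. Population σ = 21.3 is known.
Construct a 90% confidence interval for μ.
(21.37, 25.83)

z-interval (σ known):
z* = 1.645 for 90% confidence

Margin of error = z* · σ/√n = 1.645 · 21.3/√246 = 2.23

CI: (23.6 - 2.23, 23.6 + 2.23) = (21.37, 25.83)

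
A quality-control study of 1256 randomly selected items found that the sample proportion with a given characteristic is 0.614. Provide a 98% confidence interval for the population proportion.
(0.582, 0.646)

Proportion CI:
SE = √(p̂(1-p̂)/n) = √(0.614 · 0.386 / 1256) = 0.01374

z* = 2.326
Margin = z* · SE = 2.326 · 0.01374 = 0.0320

CI: 0.614 ± 0.0320 = (0.582, 0.646)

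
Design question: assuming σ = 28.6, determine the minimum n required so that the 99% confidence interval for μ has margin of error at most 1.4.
n ≥ 2770

For margin E ≤ 1.4:
n ≥ (z* · σ / E)²
n ≥ (2.576 · 28.6 / 1.4)²
n ≥ 2769.29

Minimum n = 2770 (rounding up)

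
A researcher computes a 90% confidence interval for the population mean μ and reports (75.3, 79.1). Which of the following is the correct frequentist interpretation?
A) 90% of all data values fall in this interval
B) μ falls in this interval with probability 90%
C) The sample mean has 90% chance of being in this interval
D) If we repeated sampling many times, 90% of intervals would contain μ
D

A) Wrong — a CI is about the parameter μ, not individual data values.
B) Wrong — μ is fixed; the randomness lives in the interval, not in μ.
C) Wrong — x̄ is observed and sits in the interval by construction.
D) Correct — this is the frequentist long-run coverage interpretation.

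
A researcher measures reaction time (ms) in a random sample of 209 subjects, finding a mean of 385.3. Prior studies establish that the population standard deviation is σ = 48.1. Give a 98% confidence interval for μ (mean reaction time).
(377.56, 393.04)

z-interval (σ known):
z* = 2.326 for 98% confidence

Margin of error = z* · σ/√n = 2.326 · 48.1/√209 = 7.74

CI: (385.3 - 7.74, 385.3 + 7.74) = (377.56, 393.04)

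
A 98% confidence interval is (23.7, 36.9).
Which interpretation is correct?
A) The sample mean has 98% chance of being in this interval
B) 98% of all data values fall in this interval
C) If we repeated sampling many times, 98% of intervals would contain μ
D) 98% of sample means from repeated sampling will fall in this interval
C

A) Wrong — x̄ is observed and sits in the interval by construction.
B) Wrong — a CI is about the parameter μ, not individual data values.
C) Correct — this is the frequentist long-run coverage interpretation.
D) Wrong — coverage applies to intervals containing μ, not to future x̄ values.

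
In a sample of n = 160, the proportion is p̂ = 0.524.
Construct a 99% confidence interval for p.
(0.422, 0.626)

Proportion CI:
SE = √(p̂(1-p̂)/n) = √(0.524 · 0.476 / 160) = 0.03948

z* = 2.576
Margin = z* · SE = 2.576 · 0.03948 = 0.1017

CI: 0.524 ± 0.1017 = (0.422, 0.626)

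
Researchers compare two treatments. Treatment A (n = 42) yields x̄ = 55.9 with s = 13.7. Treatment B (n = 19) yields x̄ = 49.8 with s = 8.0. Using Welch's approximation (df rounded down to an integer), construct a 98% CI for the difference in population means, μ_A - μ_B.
(-0.61, 12.81)

Difference: x̄₁ - x̄₂ = 6.10
SE = √(s₁²/n₁ + s₂²/n₂) = √(13.7²/42 + 8.0²/19) = 2.7995
df = 54.97 → 54 (Welch–Satterthwaite, rounded down)
t* = 2.397

CI: 6.10 ± 2.397 · 2.7995 = 6.10 ± 6.71 = (-0.61, 12.81)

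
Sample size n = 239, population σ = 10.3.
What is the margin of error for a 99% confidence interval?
Margin of error = 1.72

Margin of error = z* · σ/√n
= 2.576 · 10.3/√239
= 2.576 · 10.3/15.4596
= 1.72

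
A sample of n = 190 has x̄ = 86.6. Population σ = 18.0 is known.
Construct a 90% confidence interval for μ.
(84.45, 88.75)

z-interval (σ known):
z* = 1.645 for 90% confidence

Margin of error = z* · σ/√n = 1.645 · 18.0/√190 = 2.15

CI: (86.6 - 2.15, 86.6 + 2.15) = (84.45, 88.75)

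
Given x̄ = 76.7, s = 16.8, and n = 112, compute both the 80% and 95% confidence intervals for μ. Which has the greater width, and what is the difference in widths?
95% CI is wider by 2.20

df = 111
80% CI: t* = 1.289, (74.65, 78.75), width = 2 · t* · s/√n = 4.09
95% CI: t* = 1.982, (73.55, 79.85), width = 2 · t* · s/√n = 6.29

The 95% CI is wider by 6.29 - 4.09 = 2.20.
Higher confidence requires a wider interval.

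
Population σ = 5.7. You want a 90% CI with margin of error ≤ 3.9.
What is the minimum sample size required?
n ≥ 6

For margin E ≤ 3.9:
n ≥ (z* · σ / E)²
n ≥ (1.645 · 5.7 / 3.9)²
n ≥ 5.78

Minimum n = 6 (rounding up)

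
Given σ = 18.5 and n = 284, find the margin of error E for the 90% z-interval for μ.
Margin of error = 1.81

Margin of error = z* · σ/√n
= 1.645 · 18.5/√284
= 1.645 · 18.5/16.8523
= 1.81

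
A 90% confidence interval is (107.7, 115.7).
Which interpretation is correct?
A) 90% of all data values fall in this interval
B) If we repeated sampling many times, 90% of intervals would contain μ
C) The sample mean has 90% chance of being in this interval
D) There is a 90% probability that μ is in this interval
B

A) Wrong — a CI is about the parameter μ, not individual data values.
B) Correct — this is the frequentist long-run coverage interpretation.
C) Wrong — x̄ is observed and sits in the interval by construction.
D) Wrong — μ is fixed; the randomness lives in the interval, not in μ.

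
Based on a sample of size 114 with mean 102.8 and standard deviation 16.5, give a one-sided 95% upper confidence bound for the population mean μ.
μ ≤ 105.36

Upper bound (one-sided):
t* = 1.658 (one-sided for 95%)
Upper bound = x̄ + t* · s/√n = 102.8 + 1.658 · 16.5/√114 = 105.36

We are 95% confident that μ ≤ 105.36.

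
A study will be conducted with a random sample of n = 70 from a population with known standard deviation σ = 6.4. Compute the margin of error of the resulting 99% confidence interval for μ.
Margin of error = 1.97

Margin of error = z* · σ/√n
= 2.576 · 6.4/√70
= 2.576 · 6.4/8.3666
= 1.97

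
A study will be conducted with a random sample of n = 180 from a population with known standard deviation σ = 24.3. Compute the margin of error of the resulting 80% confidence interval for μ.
Margin of error = 2.32

Margin of error = z* · σ/√n
= 1.282 · 24.3/√180
= 1.282 · 24.3/13.4164
= 2.32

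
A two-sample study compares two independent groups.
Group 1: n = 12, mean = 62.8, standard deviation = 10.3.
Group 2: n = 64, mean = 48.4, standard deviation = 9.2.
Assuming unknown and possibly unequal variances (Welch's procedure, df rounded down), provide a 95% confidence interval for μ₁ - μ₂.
(7.56, 21.24)

Difference: x̄₁ - x̄₂ = 14.40
SE = √(s₁²/n₁ + s₂²/n₂) = √(10.3²/12 + 9.2²/64) = 3.1880
df = 14.48 → 14 (Welch–Satterthwaite, rounded down)
t* = 2.145

CI: 14.40 ± 2.145 · 3.1880 = 14.40 ± 6.84 = (7.56, 21.24)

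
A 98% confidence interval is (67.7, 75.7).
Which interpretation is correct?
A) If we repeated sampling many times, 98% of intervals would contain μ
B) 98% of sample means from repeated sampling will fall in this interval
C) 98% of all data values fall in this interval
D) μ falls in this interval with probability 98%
A

A) Correct — this is the frequentist long-run coverage interpretation.
B) Wrong — coverage applies to intervals containing μ, not to future x̄ values.
C) Wrong — a CI is about the parameter μ, not individual data values.
D) Wrong — μ is fixed; the randomness lives in the interval, not in μ.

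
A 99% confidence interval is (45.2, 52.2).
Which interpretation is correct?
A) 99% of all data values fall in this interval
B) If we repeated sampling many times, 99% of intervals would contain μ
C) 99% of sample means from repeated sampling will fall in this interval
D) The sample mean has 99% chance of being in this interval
B

A) Wrong — a CI is about the parameter μ, not individual data values.
B) Correct — this is the frequentist long-run coverage interpretation.
C) Wrong — coverage applies to intervals containing μ, not to future x̄ values.
D) Wrong — x̄ is observed and sits in the interval by construction.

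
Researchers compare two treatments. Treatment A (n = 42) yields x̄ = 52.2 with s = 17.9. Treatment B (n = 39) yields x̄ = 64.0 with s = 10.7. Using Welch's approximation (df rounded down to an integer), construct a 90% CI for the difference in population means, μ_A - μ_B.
(-17.22, -6.38)

Difference: x̄₁ - x̄₂ = -11.80
SE = √(s₁²/n₁ + s₂²/n₂) = √(17.9²/42 + 10.7²/39) = 3.2503
df = 67.79 → 67 (Welch–Satterthwaite, rounded down)
t* = 1.668

CI: -11.80 ± 1.668 · 3.2503 = -11.80 ± 5.42 = (-17.22, -6.38)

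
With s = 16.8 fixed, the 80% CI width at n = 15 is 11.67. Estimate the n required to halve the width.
n ≈ 60

CI width ∝ 1/√n
To reduce width by factor 2, need √n to grow by 2 → need 2² = 4 times as many samples.

Current: n = 15, width = 11.67
New: n = 60, width ≈ 5.62

Width reduced by factor of 11.67/5.62 = 2.08.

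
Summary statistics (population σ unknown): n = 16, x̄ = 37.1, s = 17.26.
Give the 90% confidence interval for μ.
(29.54, 44.66)

t-interval (σ unknown):
df = n - 1 = 15
t* = 1.753 for 90% confidence

Margin of error = t* · s/√n = 1.753 · 17.26/√16 = 7.56

CI: (29.54, 44.66)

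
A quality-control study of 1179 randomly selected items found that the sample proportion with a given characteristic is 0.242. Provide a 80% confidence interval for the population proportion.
(0.226, 0.258)

Proportion CI:
SE = √(p̂(1-p̂)/n) = √(0.242 · 0.758 / 1179) = 0.01247

z* = 1.282
Margin = z* · SE = 1.282 · 0.01247 = 0.0160

CI: 0.242 ± 0.0160 = (0.226, 0.258)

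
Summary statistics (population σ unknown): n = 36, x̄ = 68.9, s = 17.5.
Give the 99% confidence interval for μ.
(60.96, 76.84)

t-interval (σ unknown):
df = n - 1 = 35
t* = 2.724 for 99% confidence

Margin of error = t* · s/√n = 2.724 · 17.5/√36 = 7.95

CI: (60.96, 76.84)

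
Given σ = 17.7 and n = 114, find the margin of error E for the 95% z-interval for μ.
Margin of error = 3.25

Margin of error = z* · σ/√n
= 1.960 · 17.7/√114
= 1.960 · 17.7/10.6771
= 3.25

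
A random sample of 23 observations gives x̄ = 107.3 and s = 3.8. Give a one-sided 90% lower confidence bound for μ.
μ ≥ 106.25

Lower bound (one-sided):
t* = 1.321 (one-sided for 90%)
Lower bound = x̄ - t* · s/√n = 107.3 - 1.321 · 3.8/√23 = 106.25

We are 90% confident that μ ≥ 106.25.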